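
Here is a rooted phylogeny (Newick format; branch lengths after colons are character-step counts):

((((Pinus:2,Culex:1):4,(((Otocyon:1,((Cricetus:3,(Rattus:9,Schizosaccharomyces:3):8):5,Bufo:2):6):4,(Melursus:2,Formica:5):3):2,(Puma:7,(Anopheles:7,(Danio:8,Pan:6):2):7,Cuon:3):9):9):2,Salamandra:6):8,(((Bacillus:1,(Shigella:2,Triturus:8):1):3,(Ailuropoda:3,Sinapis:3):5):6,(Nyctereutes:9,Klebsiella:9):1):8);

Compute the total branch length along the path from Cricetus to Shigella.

The path runs Cricetus → … → MRCA → … → Shigella; the MRCA is the root of the tree.
Branch lengths along that path: 3 + 5 + 6 + 4 + 2 + 9 + 2 + 8 + 8 + 6 + 3 + 1 + 2 = 59.

59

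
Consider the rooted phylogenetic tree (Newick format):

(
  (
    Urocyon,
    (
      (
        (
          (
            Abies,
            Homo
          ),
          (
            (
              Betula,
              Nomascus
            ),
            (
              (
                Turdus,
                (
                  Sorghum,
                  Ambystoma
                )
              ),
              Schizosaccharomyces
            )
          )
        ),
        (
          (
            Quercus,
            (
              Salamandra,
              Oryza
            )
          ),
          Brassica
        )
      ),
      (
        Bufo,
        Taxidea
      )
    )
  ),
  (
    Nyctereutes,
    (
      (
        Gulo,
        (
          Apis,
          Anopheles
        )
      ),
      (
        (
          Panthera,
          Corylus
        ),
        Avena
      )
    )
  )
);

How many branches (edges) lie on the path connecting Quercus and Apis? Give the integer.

11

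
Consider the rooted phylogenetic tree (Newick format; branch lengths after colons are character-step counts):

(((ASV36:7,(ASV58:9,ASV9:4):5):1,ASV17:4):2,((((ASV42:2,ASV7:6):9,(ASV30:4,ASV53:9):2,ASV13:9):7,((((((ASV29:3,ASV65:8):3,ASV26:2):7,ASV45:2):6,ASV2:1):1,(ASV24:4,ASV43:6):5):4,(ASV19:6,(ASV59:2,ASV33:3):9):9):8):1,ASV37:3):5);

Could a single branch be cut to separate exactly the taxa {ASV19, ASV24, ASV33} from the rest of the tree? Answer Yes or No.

No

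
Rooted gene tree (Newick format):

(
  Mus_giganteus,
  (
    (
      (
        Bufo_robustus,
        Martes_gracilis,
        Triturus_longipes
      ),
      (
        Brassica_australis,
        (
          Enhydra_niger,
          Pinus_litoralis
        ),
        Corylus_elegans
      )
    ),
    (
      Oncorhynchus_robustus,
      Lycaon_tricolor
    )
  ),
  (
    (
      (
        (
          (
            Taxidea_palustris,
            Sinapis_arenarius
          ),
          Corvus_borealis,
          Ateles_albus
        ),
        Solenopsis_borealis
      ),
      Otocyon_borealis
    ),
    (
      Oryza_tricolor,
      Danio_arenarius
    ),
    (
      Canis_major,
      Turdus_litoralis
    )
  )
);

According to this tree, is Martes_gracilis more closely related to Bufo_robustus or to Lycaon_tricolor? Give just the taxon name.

The MRCA of Martes_gracilis and Bufo_robustus subtends (Bufo_robustus,Martes_gracilis,Triturus_longipes) (3 taxa).
The MRCA of Martes_gracilis and Lycaon_tricolor subtends (((Bufo_robustus,Martes_gracilis,Triturus_longipes),(Brassica_australis,(Enhydra_niger,Pinus_litoralis),Corylus_elegans)),(Oncorhynchus_robustus,Lycaon_tricolor)) (9 taxa).
The first is nested inside the second, so Martes_gracilis shares a more recent common ancestor with Bufo_robustus.

Bufo_robustus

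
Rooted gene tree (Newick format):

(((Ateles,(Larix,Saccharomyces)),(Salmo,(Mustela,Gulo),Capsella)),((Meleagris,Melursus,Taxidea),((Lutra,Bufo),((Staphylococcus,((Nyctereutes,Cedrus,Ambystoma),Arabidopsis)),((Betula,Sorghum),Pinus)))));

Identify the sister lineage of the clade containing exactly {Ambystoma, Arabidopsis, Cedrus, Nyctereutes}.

The clade containing exactly {Ambystoma, Arabidopsis, Cedrus, Nyctereutes} attaches to the tree at the node subtending (Staphylococcus,((Nyctereutes,Cedrus,Ambystoma),Arabidopsis)).
The other lineage descending from that same node — the sister group — is the single tip Staphylococcus.

Staphylococcus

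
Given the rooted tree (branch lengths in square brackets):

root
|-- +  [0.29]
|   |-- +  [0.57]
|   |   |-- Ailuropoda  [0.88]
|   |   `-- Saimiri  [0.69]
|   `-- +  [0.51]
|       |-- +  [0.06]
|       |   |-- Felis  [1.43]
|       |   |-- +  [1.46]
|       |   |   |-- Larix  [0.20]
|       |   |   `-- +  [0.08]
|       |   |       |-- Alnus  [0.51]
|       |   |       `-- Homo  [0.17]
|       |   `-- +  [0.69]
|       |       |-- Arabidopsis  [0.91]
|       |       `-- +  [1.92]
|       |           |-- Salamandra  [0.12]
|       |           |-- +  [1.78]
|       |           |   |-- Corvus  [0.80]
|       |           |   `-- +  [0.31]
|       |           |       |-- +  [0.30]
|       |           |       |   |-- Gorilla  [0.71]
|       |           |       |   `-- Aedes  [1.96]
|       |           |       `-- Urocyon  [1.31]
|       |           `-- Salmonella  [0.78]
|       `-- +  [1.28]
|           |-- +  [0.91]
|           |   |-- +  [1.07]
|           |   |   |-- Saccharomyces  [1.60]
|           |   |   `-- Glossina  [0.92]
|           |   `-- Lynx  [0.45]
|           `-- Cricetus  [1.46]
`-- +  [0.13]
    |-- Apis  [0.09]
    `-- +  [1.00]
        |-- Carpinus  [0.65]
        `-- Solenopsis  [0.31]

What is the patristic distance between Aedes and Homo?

The path runs Aedes → … → MRCA → … → Homo; the MRCA is the node subtending (Felis,(Larix,(Alnus,Homo)),(Arabidopsis,(Salamandra,(Corvus,((Gorilla,Aedes),Urocyon)),Salmonella))).
Branch lengths along that path: 1.96 + 0.30 + 0.31 + 1.78 + 1.92 + 0.69 + 1.46 + 0.08 + 0.17 = 8.67.

8.67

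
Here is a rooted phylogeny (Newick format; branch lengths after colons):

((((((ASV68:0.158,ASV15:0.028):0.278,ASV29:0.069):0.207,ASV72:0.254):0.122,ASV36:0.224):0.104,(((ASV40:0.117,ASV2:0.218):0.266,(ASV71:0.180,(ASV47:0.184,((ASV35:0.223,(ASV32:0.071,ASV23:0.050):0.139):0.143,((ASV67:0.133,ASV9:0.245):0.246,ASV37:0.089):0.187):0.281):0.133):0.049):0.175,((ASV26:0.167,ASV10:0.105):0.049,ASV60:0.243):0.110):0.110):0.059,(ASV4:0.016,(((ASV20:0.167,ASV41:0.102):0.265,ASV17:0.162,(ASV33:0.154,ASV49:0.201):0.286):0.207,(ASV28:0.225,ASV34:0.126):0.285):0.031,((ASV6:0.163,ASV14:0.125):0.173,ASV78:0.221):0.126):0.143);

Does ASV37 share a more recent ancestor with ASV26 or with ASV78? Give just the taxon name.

ASV26

The MRCA of ASV37 and ASV26 subtends (((ASV40,ASV2),(ASV71,(ASV47,((ASV35,(ASV32,ASV23)),((ASV67,ASV9),ASV37))))),((ASV26,ASV10),ASV60)) (13 taxa).
The MRCA of ASV37 and ASV78 is the root, subtending the entire tree (29 taxa).
The first is nested inside the second, so ASV37 shares a more recent common ancestor with ASV26.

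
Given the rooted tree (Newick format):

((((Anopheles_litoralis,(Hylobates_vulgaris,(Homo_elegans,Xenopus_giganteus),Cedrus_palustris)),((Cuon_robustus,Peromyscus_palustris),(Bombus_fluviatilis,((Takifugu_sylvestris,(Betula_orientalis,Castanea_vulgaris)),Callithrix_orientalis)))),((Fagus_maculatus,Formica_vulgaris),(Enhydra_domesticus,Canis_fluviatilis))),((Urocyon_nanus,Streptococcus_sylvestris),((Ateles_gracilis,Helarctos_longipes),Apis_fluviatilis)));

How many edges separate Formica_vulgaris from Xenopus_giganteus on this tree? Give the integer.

The MRCA of Formica_vulgaris and Xenopus_giganteus is the node subtending (((Anopheles_litoralis,(Hylobates_vulgaris,(Homo_elegans,Xenopus_giganteus),Cedrus_palustris)),((Cuon_robustus,Peromyscus_palustris),(Bombus_fluviatilis,((Takifugu_sylvestris,(Betula_orientalis,Castanea_vulgaris)),Callithrix_orientalis)))),((Fagus_maculatus,Formica_vulgaris),(Enhydra_domesticus,Canis_fluviatilis))).
From Formica_vulgaris up to that node: 3 branches. From Xenopus_giganteus up to the same node: 5 branches. Total: 3 + 5 = 8.

8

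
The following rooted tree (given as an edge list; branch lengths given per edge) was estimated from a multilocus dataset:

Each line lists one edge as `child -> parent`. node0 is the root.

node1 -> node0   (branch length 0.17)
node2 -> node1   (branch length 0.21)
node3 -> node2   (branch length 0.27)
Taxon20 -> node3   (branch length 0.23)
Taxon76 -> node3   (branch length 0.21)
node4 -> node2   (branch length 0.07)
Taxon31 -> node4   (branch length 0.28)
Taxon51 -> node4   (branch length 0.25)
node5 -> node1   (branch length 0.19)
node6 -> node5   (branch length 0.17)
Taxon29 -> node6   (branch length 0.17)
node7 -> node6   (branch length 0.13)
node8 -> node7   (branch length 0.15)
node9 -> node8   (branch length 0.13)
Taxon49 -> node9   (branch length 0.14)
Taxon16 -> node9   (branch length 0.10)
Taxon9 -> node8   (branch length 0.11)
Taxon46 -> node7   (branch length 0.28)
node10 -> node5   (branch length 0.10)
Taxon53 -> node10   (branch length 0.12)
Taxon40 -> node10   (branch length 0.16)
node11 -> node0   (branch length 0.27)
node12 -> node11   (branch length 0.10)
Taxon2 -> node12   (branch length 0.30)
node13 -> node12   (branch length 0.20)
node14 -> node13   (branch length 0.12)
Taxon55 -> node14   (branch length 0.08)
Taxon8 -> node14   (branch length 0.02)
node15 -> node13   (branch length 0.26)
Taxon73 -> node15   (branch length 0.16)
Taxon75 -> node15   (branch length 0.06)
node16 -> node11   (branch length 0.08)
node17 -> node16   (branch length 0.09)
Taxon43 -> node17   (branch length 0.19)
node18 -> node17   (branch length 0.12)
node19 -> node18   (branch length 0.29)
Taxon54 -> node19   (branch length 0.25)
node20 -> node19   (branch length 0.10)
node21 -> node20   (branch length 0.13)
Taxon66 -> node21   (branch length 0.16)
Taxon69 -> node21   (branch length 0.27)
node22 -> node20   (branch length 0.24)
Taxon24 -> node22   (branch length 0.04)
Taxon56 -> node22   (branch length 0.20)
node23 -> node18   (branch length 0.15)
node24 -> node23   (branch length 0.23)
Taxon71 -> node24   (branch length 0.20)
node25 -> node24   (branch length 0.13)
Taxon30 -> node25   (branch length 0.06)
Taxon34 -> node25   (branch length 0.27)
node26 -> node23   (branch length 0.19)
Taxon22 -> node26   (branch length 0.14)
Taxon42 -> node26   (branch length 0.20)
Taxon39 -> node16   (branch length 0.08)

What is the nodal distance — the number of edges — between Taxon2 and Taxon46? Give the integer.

The MRCA of Taxon2 and Taxon46 is the root of the tree.
From Taxon2 up to that node: 3 branches. From Taxon46 up to the same node: 5 branches. Total: 3 + 5 = 8.

8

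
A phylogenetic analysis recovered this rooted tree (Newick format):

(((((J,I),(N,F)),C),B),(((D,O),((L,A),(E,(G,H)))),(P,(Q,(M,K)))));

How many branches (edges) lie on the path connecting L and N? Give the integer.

10

The MRCA of L and N is the root of the tree.
From L up to that node: 5 branches. From N up to the same node: 5 branches. Total: 5 + 5 = 10.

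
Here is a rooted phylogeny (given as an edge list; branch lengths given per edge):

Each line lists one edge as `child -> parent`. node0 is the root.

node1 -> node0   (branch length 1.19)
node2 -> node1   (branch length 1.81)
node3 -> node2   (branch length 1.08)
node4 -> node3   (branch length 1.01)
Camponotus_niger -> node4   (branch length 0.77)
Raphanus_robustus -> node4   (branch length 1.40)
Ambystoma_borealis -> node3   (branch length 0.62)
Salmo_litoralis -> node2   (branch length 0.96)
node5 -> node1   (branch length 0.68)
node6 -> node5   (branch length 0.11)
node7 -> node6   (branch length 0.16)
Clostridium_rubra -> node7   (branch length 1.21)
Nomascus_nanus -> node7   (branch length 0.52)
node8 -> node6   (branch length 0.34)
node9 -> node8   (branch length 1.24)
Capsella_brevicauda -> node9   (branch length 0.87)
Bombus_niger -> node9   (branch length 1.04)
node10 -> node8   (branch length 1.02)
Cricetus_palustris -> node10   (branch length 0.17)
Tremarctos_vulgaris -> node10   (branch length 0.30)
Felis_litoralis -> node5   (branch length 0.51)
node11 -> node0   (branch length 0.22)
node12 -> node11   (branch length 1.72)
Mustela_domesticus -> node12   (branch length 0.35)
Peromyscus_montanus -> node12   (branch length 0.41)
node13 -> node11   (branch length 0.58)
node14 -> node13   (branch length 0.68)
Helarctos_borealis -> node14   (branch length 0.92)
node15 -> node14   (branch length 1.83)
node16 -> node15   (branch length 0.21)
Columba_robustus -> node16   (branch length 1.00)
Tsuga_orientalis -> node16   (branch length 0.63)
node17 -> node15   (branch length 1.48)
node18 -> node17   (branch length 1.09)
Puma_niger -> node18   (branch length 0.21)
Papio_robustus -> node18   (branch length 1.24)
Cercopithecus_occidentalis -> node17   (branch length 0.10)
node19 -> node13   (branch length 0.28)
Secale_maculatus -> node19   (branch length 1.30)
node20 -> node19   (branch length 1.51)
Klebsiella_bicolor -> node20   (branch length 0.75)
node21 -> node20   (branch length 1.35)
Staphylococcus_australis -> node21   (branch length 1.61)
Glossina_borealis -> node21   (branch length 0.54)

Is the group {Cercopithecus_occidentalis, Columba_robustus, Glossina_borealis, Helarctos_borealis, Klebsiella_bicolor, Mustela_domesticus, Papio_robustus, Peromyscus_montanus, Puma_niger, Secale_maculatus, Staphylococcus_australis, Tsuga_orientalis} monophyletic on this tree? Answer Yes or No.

Yes

The most recent common ancestor of these taxa subtends ((Mustela_domesticus,Peromyscus_montanus),((Helarctos_borealis,((Columba_robustus,Tsuga_orientalis),((Puma_niger,Papio_robustus),Cercopithecus_occidentalis))),(Secale_maculatus,(Klebsiella_bicolor,(Staphylococcus_australis,Glossina_borealis))))).
That clade has exactly 12 tips — every listed taxon and nothing else — so the group is monophyletic.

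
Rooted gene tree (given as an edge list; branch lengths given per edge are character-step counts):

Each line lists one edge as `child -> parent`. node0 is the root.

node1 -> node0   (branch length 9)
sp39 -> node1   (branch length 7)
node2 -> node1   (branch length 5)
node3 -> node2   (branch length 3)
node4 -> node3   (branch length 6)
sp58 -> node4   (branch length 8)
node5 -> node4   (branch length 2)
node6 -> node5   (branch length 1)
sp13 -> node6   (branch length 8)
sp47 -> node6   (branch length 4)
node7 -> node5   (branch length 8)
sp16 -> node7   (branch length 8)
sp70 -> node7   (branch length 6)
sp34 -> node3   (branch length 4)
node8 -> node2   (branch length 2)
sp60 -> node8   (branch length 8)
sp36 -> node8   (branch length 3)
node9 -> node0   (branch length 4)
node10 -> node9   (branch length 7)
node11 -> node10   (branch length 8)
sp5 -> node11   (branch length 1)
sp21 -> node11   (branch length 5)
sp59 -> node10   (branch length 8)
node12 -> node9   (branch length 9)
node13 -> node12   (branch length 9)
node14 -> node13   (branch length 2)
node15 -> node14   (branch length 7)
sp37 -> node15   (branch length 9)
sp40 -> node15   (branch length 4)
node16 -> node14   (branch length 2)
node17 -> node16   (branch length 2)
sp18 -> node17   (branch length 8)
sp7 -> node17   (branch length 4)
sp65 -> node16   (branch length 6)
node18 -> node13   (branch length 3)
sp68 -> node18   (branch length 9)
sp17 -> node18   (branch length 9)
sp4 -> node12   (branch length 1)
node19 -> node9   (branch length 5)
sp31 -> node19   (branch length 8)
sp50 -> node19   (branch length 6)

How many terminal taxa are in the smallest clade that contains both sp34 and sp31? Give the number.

22

The MRCA of sp34 and sp31 is the root, so the clade is the entire tree.
That clade contains 22 terminal taxa: sp13, sp16, sp17, sp18, sp21, sp31, sp34, sp36, sp37, sp39, sp4, sp40, sp47, sp5, sp50, sp58, sp59, sp60, sp65, sp68, sp7, sp70.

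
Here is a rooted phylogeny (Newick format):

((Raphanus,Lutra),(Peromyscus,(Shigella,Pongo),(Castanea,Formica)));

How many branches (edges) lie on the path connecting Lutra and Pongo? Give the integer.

5

The MRCA of Lutra and Pongo is the root of the tree.
From Lutra up to that node: 2 branches. From Pongo up to the same node: 3 branches. Total: 2 + 3 = 5.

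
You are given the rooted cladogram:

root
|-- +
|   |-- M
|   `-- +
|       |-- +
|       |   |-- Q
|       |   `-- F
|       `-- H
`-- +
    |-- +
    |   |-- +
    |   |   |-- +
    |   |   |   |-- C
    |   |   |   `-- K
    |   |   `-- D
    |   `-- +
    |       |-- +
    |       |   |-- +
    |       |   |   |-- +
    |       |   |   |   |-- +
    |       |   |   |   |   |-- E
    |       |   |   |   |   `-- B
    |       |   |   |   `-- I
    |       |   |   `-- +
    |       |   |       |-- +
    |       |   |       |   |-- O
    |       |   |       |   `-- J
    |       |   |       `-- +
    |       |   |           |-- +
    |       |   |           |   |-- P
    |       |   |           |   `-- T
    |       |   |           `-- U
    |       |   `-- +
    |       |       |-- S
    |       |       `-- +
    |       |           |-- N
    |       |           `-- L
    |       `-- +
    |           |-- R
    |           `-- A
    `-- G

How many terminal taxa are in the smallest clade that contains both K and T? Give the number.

16

The MRCA of K and T is the node subtending (((C,K),D),(((((E,B),I),((O,J),((P,T),U))),(S,(N,L))),(R,A))).
That clade contains 16 terminal taxa: A, B, C, D, E, I, J, K, L, N, O, P, R, S, T, U.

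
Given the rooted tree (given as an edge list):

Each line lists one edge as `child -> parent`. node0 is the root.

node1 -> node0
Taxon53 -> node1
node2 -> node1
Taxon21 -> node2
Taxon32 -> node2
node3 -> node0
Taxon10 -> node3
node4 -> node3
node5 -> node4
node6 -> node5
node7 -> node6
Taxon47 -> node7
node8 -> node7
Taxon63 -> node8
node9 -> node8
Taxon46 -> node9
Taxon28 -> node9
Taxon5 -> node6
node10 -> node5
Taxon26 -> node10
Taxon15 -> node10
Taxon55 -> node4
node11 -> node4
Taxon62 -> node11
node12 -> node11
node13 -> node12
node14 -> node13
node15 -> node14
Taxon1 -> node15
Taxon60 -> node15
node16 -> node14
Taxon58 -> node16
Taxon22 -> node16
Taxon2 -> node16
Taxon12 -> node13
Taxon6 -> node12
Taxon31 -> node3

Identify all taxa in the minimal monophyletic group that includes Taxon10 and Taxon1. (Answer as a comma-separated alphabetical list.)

Taxon1, Taxon10, Taxon12, Taxon15, Taxon2, Taxon22, Taxon26, Taxon28, Taxon31, Taxon46, Taxon47, Taxon5, Taxon55, Taxon58, Taxon6, Taxon60, Taxon62, Taxon63

Tracing Taxon10: it sits inside (Taxon10,((((Taxon47,(Taxon63,(Taxon46,Taxon28))),Taxon5),(Taxon26,Taxon15)),Taxon55,(Taxon62,((((Taxon1,Taxon60),(Taxon58,Taxon22,Taxon2)),Taxon12),Taxon6))),Taxon31).
Tracing Taxon1: it sits inside (Taxon1,Taxon60).
The smallest clade enclosing both is (Taxon10,((((Taxon47,(Taxon63,(Taxon46,Taxon28))),Taxon5),(Taxon26,Taxon15)),Taxon55,(Taxon62,((((Taxon1,Taxon60),(Taxon58,Taxon22,Taxon2)),Taxon12),Taxon6))),Taxon31); the answer is its 18 terminal taxa in alphabetical order.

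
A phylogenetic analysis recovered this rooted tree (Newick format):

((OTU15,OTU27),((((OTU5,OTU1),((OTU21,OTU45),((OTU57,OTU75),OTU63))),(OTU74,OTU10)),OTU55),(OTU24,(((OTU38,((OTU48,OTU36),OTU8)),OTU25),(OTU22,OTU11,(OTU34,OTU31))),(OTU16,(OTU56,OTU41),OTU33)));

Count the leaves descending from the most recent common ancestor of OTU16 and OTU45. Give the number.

The MRCA of OTU16 and OTU45 is the root, so the clade is the entire tree.
That clade contains 26 terminal taxa: OTU1, OTU10, OTU11, OTU15, OTU16, OTU21, OTU22, OTU24, OTU25, OTU27, OTU31, OTU33, OTU34, OTU36, OTU38, OTU41, OTU45, OTU48, OTU5, OTU55, OTU56, OTU57, OTU63, OTU74, OTU75, OTU8.

26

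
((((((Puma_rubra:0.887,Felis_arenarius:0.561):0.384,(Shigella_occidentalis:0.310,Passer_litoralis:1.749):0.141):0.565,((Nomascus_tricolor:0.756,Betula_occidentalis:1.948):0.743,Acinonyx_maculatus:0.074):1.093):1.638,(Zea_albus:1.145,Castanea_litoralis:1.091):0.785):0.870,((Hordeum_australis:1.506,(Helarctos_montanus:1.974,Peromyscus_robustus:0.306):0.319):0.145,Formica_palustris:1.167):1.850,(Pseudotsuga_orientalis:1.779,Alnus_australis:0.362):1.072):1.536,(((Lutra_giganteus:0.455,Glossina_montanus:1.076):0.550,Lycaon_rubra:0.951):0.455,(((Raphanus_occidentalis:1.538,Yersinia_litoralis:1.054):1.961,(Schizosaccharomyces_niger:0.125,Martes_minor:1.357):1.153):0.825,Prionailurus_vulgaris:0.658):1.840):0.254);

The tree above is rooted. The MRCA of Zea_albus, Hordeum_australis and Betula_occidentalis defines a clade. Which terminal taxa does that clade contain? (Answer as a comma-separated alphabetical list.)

Tracing Zea_albus: it sits inside (Zea_albus,Castanea_litoralis).
Tracing Hordeum_australis: it sits inside (Hordeum_australis,(Helarctos_montanus,Peromyscus_robustus)).
Tracing Betula_occidentalis: it sits inside (Nomascus_tricolor,Betula_occidentalis).
The smallest clade enclosing all 3 is (((((Puma_rubra,Felis_arenarius),(Shigella_occidentalis,Passer_litoralis)),((Nomascus_tricolor,Betula_occidentalis),Acinonyx_maculatus)),(Zea_albus,Castanea_litoralis)),((Hordeum_australis,(Helarctos_montanus,Peromyscus_robustus)),Formica_palustris),(Pseudotsuga_orientalis,Alnus_australis)); the answer is its 15 terminal taxa in alphabetical order.

Acinonyx_maculatus, Alnus_australis, Betula_occidentalis, Castanea_litoralis, Felis_arenarius, Formica_palustris, Helarctos_montanus, Hordeum_australis, Nomascus_tricolor, Passer_litoralis, Peromyscus_robustus, Pseudotsuga_orientalis, Puma_rubra, Shigella_occidentalis, Zea_albus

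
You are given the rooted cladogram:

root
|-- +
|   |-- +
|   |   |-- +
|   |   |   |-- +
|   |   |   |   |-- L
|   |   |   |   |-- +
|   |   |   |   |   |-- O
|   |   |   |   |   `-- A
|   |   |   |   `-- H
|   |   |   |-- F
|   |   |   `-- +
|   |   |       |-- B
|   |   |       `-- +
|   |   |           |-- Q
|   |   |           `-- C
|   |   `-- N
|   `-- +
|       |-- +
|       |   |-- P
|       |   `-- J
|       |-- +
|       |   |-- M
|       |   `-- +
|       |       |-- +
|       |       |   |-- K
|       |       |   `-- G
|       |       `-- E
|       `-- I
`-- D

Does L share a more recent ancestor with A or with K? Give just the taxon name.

The MRCA of L and A subtends (L,(O,A),H) (4 taxa).
The MRCA of L and K subtends ((((L,(O,A),H),F,(B,(Q,C))),N),((P,J),(M,((K,G),E)),I)) (16 taxa).
The first is nested inside the second, so L shares a more recent common ancestor with A.

A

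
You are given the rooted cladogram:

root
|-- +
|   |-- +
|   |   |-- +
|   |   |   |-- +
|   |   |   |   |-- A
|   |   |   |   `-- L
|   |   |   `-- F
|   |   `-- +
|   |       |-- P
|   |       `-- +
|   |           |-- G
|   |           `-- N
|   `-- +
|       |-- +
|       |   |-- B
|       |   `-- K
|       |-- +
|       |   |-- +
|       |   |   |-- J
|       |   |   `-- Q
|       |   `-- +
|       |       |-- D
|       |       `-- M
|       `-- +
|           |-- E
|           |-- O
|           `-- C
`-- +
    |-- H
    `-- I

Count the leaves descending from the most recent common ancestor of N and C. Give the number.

15

The MRCA of N and C is the node subtending ((((A,L),F),(P,(G,N))),((B,K),((J,Q),(D,M)),(E,O,C))).
That clade contains 15 terminal taxa: A, B, C, D, E, F, G, J, K, L, M, N, O, P, Q.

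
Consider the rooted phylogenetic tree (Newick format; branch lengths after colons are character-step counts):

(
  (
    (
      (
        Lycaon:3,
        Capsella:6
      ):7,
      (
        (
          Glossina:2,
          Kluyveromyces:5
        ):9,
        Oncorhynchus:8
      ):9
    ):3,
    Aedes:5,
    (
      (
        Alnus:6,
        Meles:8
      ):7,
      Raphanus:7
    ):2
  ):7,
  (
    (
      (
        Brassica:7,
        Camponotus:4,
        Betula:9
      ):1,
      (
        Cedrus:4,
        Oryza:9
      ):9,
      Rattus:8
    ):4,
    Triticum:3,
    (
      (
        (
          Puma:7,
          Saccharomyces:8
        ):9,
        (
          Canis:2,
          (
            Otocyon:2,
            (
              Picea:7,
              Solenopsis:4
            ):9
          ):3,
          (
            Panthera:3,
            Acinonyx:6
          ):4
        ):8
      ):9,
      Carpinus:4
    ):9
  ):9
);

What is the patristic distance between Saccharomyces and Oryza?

57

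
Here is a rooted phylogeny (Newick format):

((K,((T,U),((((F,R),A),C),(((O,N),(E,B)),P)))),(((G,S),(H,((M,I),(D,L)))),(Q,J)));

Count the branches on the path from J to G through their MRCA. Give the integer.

The MRCA of J and G is the node subtending (((G,S),(H,((M,I),(D,L)))),(Q,J)).
From J up to that node: 2 branches. From G up to the same node: 3 branches. Total: 2 + 3 = 5.

5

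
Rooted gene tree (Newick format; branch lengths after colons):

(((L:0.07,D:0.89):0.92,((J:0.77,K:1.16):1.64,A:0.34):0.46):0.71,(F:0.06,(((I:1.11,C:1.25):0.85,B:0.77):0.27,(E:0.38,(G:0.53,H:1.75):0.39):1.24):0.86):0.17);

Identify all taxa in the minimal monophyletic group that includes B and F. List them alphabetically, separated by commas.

B, C, E, F, G, H, I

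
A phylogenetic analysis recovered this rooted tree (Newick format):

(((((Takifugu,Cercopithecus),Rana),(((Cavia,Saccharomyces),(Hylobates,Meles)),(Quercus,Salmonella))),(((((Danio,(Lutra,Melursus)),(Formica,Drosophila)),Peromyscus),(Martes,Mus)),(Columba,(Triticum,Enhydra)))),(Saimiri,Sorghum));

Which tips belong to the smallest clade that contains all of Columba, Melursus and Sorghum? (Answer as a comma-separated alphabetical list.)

Cavia, Cercopithecus, Columba, Danio, Drosophila, Enhydra, Formica, Hylobates, Lutra, Martes, Meles, Melursus, Mus, Peromyscus, Quercus, Rana, Saccharomyces, Saimiri, Salmonella, Sorghum, Takifugu, Triticum

Tracing Columba: it sits inside (Columba,(Triticum,Enhydra)).
Tracing Melursus: it sits inside (Lutra,Melursus).
Tracing Sorghum: it sits inside (Saimiri,Sorghum).
The smallest clade enclosing all 3 is the whole tree (their MRCA is the root), so the answer is all 22 tips in alphabetical order.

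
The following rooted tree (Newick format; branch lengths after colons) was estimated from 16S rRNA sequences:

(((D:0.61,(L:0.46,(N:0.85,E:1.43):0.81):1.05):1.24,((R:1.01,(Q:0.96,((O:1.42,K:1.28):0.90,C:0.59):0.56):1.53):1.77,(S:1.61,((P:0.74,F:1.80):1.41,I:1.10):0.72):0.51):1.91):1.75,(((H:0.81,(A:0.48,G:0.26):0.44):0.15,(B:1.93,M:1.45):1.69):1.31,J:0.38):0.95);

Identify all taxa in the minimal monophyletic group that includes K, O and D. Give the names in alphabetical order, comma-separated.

C, D, E, F, I, K, L, N, O, P, Q, R, S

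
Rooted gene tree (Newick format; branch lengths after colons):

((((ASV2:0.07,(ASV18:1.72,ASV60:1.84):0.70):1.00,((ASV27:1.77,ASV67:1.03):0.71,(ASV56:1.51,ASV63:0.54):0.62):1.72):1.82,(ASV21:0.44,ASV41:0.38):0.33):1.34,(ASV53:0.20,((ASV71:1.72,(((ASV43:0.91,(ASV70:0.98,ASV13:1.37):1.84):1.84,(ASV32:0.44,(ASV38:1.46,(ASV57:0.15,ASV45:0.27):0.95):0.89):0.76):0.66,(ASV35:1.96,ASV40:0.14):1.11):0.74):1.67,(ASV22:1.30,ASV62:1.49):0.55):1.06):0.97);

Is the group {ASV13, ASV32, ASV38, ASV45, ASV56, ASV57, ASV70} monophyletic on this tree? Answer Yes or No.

The MRCA of the listed taxa is the root, so the smallest clade containing them is the whole tree.
That clade also contains ASV18, ASV2, ASV21, ASV22, ASV27, ASV35, ASV40, ASV41, ASV43, ASV53, ASV60, ASV62, ASV63, ASV67, ASV71, which are not in the proposed group, so the group is not monophyletic.

No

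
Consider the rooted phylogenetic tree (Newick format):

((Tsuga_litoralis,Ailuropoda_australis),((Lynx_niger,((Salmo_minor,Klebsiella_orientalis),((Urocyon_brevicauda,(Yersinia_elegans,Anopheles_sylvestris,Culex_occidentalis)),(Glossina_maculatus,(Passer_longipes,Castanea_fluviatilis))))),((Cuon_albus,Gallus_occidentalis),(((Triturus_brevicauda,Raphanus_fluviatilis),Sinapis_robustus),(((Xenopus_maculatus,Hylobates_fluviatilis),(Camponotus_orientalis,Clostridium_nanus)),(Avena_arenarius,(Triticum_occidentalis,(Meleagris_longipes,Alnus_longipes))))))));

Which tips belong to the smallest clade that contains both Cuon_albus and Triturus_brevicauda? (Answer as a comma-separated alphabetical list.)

Tracing Cuon_albus: it sits inside (Cuon_albus,Gallus_occidentalis).
Tracing Triturus_brevicauda: it sits inside (Triturus_brevicauda,Raphanus_fluviatilis).
The smallest clade enclosing both is ((Cuon_albus,Gallus_occidentalis),(((Triturus_brevicauda,Raphanus_fluviatilis),Sinapis_robustus),(((Xenopus_maculatus,Hylobates_fluviatilis),(Camponotus_orientalis,Clostridium_nanus)),(Avena_arenarius,(Triticum_occidentalis,(Meleagris_longipes,Alnus_longipes)))))); the answer is its 13 terminal taxa in alphabetical order.

Alnus_longipes, Avena_arenarius, Camponotus_orientalis, Clostridium_nanus, Cuon_albus, Gallus_occidentalis, Hylobates_fluviatilis, Meleagris_longipes, Raphanus_fluviatilis, Sinapis_robustus, Triticum_occidentalis, Triturus_brevicauda, Xenopus_maculatus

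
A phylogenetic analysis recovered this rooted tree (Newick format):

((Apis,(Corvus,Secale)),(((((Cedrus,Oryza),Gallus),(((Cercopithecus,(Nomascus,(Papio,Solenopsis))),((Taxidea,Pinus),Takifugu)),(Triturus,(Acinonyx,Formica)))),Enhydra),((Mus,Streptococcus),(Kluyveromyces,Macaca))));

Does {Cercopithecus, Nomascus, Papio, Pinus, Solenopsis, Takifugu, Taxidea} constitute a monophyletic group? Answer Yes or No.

Yes

The most recent common ancestor of these taxa subtends ((Cercopithecus,(Nomascus,(Papio,Solenopsis))),((Taxidea,Pinus),Takifugu)).
That clade has exactly 7 tips — every listed taxon and nothing else — so the group is monophyletic.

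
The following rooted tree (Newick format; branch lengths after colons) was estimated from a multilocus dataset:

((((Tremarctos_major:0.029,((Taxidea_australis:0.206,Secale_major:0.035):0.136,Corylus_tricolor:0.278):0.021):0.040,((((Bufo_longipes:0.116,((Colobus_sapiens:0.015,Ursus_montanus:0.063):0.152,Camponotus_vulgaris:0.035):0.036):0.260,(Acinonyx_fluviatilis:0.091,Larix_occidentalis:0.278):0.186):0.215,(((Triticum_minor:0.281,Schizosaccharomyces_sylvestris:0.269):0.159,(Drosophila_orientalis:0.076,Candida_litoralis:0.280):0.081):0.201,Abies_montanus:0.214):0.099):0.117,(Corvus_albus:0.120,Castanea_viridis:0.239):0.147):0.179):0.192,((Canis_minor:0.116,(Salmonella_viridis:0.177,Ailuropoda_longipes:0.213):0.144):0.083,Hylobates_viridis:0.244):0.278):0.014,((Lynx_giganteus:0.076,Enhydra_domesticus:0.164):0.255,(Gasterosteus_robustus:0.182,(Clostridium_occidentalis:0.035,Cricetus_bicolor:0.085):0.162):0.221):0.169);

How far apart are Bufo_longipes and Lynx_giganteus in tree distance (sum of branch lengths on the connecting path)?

The path runs Bufo_longipes → … → MRCA → … → Lynx_giganteus; the MRCA is the root of the tree.
Branch lengths along that path: 0.116 + 0.260 + 0.215 + 0.117 + 0.179 + 0.192 + 0.014 + 0.169 + 0.255 + 0.076 = 1.593.

1.593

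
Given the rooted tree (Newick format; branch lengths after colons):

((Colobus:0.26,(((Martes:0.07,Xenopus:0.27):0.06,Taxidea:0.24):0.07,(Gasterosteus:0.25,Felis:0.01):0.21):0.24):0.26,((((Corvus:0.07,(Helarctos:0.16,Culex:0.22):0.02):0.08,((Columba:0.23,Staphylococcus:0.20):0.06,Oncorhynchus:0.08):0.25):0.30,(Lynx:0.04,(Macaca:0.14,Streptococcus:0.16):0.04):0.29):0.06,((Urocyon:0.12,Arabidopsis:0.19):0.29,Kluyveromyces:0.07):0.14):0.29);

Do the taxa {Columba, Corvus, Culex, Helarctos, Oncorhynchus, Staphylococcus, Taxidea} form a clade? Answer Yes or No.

The MRCA of the listed taxa is the root, so the smallest clade containing them is the whole tree.
That clade also contains Arabidopsis, Colobus, Felis, Gasterosteus, Kluyveromyces, Lynx, Macaca, Martes, Streptococcus, Urocyon, Xenopus, which are not in the proposed group, so the group is not monophyletic.

No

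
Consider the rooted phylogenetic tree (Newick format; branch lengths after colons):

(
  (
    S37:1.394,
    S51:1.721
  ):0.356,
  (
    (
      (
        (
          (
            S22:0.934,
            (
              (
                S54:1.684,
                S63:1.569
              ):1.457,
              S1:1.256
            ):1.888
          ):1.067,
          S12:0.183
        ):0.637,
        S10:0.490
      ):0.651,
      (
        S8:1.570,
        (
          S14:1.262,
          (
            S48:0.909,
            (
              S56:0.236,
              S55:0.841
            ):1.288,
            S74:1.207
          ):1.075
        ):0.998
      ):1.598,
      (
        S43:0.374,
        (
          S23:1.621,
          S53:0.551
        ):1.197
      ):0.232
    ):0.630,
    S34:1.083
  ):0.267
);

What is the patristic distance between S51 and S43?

The path runs S51 → … → MRCA → … → S43; the MRCA is the root of the tree.
Branch lengths along that path: 1.721 + 0.356 + 0.267 + 0.630 + 0.232 + 0.374 = 3.580.

3.580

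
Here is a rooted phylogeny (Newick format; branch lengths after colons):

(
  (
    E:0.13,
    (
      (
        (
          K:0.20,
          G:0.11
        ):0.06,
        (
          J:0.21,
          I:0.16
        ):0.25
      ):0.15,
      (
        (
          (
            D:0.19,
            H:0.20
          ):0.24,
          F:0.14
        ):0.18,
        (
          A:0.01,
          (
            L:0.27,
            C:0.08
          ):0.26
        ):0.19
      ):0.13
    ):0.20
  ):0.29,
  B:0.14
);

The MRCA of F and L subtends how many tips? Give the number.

6

The MRCA of F and L is the node subtending (((D,H),F),(A,(L,C))).
That clade contains 6 terminal taxa: A, C, D, F, H, L.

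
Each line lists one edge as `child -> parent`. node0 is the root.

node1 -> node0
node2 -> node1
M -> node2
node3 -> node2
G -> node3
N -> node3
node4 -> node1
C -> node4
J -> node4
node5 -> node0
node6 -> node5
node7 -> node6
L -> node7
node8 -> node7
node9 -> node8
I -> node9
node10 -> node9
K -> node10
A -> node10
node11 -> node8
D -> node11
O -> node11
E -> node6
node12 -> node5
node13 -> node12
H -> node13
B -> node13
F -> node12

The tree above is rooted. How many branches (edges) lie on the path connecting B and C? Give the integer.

The MRCA of B and C is the root of the tree.
From B up to that node: 4 branches. From C up to the same node: 3 branches. Total: 4 + 3 = 7.

7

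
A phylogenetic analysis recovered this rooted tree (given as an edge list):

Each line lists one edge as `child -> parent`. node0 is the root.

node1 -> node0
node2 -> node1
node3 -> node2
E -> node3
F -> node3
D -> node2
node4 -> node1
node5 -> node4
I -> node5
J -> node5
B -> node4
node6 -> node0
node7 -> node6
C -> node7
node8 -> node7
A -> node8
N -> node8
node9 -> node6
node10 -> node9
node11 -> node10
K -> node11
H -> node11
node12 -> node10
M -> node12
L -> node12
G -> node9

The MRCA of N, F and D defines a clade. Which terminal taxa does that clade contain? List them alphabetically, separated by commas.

Tracing N: it sits inside (A,N).
Tracing F: it sits inside (E,F).
Tracing D: it sits inside ((E,F),D).
The smallest clade enclosing all 3 is the whole tree (their MRCA is the root), so the answer is all 14 tips in alphabetical order.

A, B, C, D, E, F, G, H, I, J, K, L, M, N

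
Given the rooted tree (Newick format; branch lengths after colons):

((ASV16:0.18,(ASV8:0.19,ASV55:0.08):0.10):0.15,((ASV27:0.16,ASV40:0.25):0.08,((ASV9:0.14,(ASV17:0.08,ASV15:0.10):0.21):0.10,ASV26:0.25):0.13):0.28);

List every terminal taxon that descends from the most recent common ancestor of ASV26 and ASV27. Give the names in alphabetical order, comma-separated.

ASV15, ASV17, ASV26, ASV27, ASV40, ASV9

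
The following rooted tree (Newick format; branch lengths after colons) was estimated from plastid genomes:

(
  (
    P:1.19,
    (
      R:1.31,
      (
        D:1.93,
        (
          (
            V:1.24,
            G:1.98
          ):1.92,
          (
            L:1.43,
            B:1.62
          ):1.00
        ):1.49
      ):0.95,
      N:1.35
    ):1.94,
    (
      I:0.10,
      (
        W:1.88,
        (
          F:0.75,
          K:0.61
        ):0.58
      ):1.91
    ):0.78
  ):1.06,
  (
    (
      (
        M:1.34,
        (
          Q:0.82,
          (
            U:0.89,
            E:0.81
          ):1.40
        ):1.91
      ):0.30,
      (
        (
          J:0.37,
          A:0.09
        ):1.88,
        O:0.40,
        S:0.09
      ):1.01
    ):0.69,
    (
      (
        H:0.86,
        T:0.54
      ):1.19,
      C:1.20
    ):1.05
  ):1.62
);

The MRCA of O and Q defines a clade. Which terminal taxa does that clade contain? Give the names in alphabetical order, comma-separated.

A, E, J, M, O, Q, S, U

Tracing O: it sits inside ((J,A),O,S).
Tracing Q: it sits inside (Q,(U,E)).
The smallest clade enclosing both is ((M,(Q,(U,E))),((J,A),O,S)); the answer is its 8 terminal taxa in alphabetical order.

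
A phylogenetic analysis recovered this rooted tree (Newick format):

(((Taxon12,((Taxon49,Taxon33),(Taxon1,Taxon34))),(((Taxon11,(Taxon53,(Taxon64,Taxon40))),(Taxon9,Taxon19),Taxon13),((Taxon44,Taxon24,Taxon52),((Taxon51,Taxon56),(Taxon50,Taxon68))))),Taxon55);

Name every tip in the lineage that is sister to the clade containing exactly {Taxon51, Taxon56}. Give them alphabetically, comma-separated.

Taxon50, Taxon68

The clade containing exactly {Taxon51, Taxon56} attaches to the tree at the node subtending ((Taxon51,Taxon56),(Taxon50,Taxon68)).
The other lineage descending from that same node — the sister group — is (Taxon50,Taxon68); its 2 tips in alphabetical order are the answer.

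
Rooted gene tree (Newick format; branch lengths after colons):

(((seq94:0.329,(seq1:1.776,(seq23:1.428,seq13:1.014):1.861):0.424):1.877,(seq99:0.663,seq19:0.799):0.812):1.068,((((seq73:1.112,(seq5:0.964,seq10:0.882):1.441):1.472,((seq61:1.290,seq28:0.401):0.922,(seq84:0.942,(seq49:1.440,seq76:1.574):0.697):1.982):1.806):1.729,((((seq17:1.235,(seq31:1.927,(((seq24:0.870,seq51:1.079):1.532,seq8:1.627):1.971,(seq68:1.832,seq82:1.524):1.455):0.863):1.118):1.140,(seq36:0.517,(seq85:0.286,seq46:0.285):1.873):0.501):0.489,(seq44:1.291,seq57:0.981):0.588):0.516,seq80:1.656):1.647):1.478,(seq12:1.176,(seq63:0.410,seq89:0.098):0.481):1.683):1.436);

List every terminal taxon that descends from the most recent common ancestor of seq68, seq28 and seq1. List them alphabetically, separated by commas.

Tracing seq68: it sits inside (seq68,seq82).
Tracing seq28: it sits inside (seq61,seq28).
Tracing seq1: it sits inside (seq1,(seq23,seq13)).
The smallest clade enclosing all 3 is the whole tree (their MRCA is the root), so the answer is all 30 tips in alphabetical order.

seq1, seq10, seq12, seq13, seq17, seq19, seq23, seq24, seq28, seq31, seq36, seq44, seq46, seq49, seq5, seq51, seq57, seq61, seq63, seq68, seq73, seq76, seq8, seq80, seq82, seq84, seq85, seq89, seq94, seq99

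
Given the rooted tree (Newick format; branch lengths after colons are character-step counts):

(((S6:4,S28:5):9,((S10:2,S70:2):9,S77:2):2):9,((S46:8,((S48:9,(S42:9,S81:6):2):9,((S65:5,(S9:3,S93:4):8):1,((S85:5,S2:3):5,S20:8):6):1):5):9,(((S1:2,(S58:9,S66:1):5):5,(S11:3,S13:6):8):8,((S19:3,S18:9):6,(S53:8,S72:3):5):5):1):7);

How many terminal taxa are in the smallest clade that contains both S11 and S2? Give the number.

19

The MRCA of S11 and S2 is the node subtending ((S46,((S48,(S42,S81)),((S65,(S9,S93)),((S85,S2),S20)))),(((S1,(S58,S66)),(S11,S13)),((S19,S18),(S53,S72)))).
That clade contains 19 terminal taxa: S1, S11, S13, S18, S19, S2, S20, S42, S46, S48, S53, S58, S65, S66, S72, S81, S85, S9, S93.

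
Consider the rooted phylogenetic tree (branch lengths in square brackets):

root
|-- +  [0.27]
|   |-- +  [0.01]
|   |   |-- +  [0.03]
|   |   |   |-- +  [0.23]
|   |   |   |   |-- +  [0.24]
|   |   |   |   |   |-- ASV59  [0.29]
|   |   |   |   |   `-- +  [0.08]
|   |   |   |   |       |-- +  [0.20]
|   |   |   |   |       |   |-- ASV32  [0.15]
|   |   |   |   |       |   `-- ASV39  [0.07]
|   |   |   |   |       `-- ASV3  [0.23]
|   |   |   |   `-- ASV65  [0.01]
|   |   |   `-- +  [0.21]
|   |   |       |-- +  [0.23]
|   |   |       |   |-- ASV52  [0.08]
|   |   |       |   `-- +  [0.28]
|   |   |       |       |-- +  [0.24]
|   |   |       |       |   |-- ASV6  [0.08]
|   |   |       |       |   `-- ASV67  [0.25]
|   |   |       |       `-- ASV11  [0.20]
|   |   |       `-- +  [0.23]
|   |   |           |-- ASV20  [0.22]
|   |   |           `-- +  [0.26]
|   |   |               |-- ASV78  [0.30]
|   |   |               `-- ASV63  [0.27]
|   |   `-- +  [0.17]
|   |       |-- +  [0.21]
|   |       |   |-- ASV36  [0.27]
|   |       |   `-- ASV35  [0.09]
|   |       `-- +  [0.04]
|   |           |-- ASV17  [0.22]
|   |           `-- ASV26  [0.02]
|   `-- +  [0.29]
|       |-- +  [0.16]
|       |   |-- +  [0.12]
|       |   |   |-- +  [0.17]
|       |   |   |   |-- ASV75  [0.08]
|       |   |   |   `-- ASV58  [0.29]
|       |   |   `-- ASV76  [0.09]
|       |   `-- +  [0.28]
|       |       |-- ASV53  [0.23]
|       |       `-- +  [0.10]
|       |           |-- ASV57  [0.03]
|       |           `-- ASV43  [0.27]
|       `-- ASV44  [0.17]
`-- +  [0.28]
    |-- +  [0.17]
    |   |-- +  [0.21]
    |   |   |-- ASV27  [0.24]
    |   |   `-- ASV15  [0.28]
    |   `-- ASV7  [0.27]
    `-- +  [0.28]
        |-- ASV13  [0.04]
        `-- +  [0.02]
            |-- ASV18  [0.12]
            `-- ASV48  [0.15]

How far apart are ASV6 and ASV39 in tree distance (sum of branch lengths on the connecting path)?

The path runs ASV6 → … → MRCA → … → ASV39; the MRCA is the node subtending (((ASV59,((ASV32,ASV39),ASV3)),ASV65),((ASV52,((ASV6,ASV67),ASV11)),(ASV20,(ASV78,ASV63)))).
Branch lengths along that path: 0.08 + 0.24 + 0.28 + 0.23 + 0.21 + 0.23 + 0.24 + 0.08 + 0.20 + 0.07 = 1.86.

1.86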